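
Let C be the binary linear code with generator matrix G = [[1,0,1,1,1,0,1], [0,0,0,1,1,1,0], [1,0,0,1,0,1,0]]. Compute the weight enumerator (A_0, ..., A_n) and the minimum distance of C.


Weight distribution: A_0 = 1, A_2 = 1, A_3 = 3, A_4 = 2, A_5 = 1. Minimum distance d = 2.

Enumerate all 2^3 = 8 messages m ∈ F_2^3.
For each, compute codeword c = mG in F_2^7, then tally its weight.
  m = 000 → c = 0000000, weight = 0.
  m = 100 → c = 1011101, weight = 5.
  m = 010 → c = 0001110, weight = 3.
  m = 110 → c = 1010011, weight = 4.
  m = 001 → c = 1001010, weight = 3.
  m = 101 → c = 0010111, weight = 4.
  m = 011 → c = 1000100, weight = 2.
  m = 111 → c = 0011001, weight = 3.
Tally weights:
  weight 0: 1 codewords.
  weight 2: 1 codewords.
  weight 3: 3 codewords.
  weight 4: 2 codewords.
  weight 5: 1 codewords.
Minimum distance d = smallest w > 0 with A_w > 0 = 2.
Sanity: Σ A_w = 8 = 2^3 = 8 ✓.


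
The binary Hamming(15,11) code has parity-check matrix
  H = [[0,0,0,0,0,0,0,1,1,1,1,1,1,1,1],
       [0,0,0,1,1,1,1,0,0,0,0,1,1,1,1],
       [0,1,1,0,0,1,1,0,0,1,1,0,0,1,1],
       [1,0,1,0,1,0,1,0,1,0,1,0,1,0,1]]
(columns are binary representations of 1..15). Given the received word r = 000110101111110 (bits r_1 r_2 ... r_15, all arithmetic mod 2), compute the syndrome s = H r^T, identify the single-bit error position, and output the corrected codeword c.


s = (0, 0, 0, 1)^T, error position = 1, corrected codeword c = 100110101111110

Compute s = H r^T mod 2 one row at a time:
  s_1 = 0 + 1 + 1 + 1 + 1 + 1 + 1 + 0 = 6 ≡ 0 (mod 2).
  s_2 = 1 + 1 + 0 + 1 + 1 + 1 + 1 + 0 = 6 ≡ 0 (mod 2).
  s_3 = 0 + 0 + 0 + 1 + 1 + 1 + 1 + 0 = 4 ≡ 0 (mod 2).
  s_4 = 0 + 0 + 1 + 1 + 1 + 1 + 1 + 0 = 5 ≡ 1 (mod 2).
s = (0, 0, 0, 1)^T — this equals column 1 of H (binary 0001), so error is at position 1.
Correct: flip bit 1 of r = 000110101111110 to get c = 100110101111110.


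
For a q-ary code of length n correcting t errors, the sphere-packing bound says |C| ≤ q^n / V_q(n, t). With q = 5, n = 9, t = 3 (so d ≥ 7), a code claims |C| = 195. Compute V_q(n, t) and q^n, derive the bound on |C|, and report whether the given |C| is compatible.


V_q(n, t) = 5989, q^n = 1953125, Hamming bound = 326, |C| = 195 ≤ bound (satisfied).

Step 1: Compute V_q(n, t) = Σ_{j=0}^3 C(n, j) (q−1)^j.
  j = 0: C(9,0)·(4)^0 = 1·1 = 1.
  j = 1: C(9,1)·(4)^1 = 9·4 = 36.
  j = 2: C(9,2)·(4)^2 = 36·16 = 576.
  j = 3: C(9,3)·(4)^3 = 84·64 = 5376.
  V_q(n, t) = 1 + 36 + 576 + 5376 = 5989.
Step 2: q^n = 5^9 = 1953125.
Step 3: Hamming bound ⌊q^n / V_q(n,t)⌋ = ⌊1953125/5989⌋ = 326.
Step 4: Compare |C| = 195 to 326: satisfied.
The claimed |C| lies below the Hamming bound.


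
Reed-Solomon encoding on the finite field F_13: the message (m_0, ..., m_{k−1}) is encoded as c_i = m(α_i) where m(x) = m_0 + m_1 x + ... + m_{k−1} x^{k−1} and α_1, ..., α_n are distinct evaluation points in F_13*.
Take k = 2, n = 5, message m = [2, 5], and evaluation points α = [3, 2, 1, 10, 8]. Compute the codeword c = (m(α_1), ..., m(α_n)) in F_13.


c = [4, 12, 7, 0, 3]

Message polynomial: m(x) = 2 + 5·x (mod 13).
For each evaluation point α_i, compute m(α_i) mod 13:
  α_1 = 3: Horner steps 5 → 4, so m(3) = 4.
  α_2 = 2: Horner steps 5 → 12, so m(2) = 12.
  α_3 = 1: Horner steps 5 → 7, so m(1) = 7.
  α_4 = 10: Horner steps 5 → 0, so m(10) = 0.
  α_5 = 8: Horner steps 5 → 3, so m(8) = 3.
Codeword c = [4, 12, 7, 0, 3] ∈ F_13^5.


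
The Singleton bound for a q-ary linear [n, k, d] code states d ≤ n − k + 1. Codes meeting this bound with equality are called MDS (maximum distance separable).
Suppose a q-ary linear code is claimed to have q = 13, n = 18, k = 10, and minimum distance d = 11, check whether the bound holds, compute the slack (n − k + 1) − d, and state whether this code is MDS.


Singleton RHS = n − k + 1 = 9, slack = -2, bound violated (no such code; not MDS).

Singleton bound: d ≤ n − k + 1.
Here n = 18, k = 10, so n − k + 1 = 9.
Given d = 11, check d ≤ 9: NO.
Slack = (n − k + 1) − d = -2.
The slack is negative: d = 11 exceeds n − k + 1 = 9 by 2, so the Singleton bound is violated and no linear [18, 10, 11]_13 code can exist. In particular it is not MDS (MDS requires d = n − k + 1 exactly).
Description: the claimed parameters are [18, 10, 11]_13; such a code would be impossible (violates the Singleton bound).


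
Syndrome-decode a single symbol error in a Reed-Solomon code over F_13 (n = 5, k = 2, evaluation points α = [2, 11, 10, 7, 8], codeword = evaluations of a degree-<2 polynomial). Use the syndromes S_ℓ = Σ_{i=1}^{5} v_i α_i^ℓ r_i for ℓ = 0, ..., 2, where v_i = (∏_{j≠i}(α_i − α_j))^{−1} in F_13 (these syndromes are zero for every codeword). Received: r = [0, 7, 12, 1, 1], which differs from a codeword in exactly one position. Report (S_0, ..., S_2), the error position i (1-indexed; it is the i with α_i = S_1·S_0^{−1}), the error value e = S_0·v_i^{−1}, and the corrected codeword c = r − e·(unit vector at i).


S = (7, 4, 6), error at position 5, error magnitude e = 5, c = [0, 7, 12, 1, 9].

Step 1: column multipliers v_i = (∏_{j≠i}(α_i − α_j))^{−1} mod 13.
  i = 1 (α = 2): (2−11)(2−10)(2−7)(2−8) = (−9)·(−8)·(−5)·(−6) = 2160 ≡ 2, so v_1 = 2^{−1} = 7 (mod 13).
  i = 2 (α = 11): (11−2)(11−10)(11−7)(11−8) = 9·1·4·3 = 108 ≡ 4, so v_2 = 4^{−1} = 10 (mod 13).
  i = 3 (α = 10): (10−2)(10−11)(10−7)(10−8) = 8·(−1)·3·2 = −48 ≡ 4, so v_3 = 4^{−1} = 10 (mod 13).
  i = 4 (α = 7): (7−2)(7−11)(7−10)(7−8) = 5·(−4)·(−3)·(−1) = −60 ≡ 5, so v_4 = 5^{−1} = 8 (mod 13).
  i = 5 (α = 8): (8−2)(8−11)(8−10)(8−7) = 6·(−3)·(−2)·1 = 36 ≡ 10, so v_5 = 10^{−1} = 4 (mod 13).
  v = [7, 10, 10, 8, 4].
Step 2: syndromes of r = [0, 7, 12, 1, 1] (all sums mod 13).
  S_0 = Σ v_i r_i = 7·0 + 10·7 + 10·12 + 8·1 + 4·1 = 202 ≡ 7.
  S_1 = Σ v_i α_i r_i = 7·2·0 + 10·11·7 + 10·10·12 + 8·7·1 + 4·8·1 = 2058 ≡ 4.
  α_i^2 mod 13 = [4, 4, 9, 10, 12].
  S_2 = Σ v_i α_i^2 r_i = 7·4·0 + 10·4·7 + 10·9·12 + 8·10·1 + 4·12·1 = 1488 ≡ 6.
  S = (7, 4, 6) ≠ 0, so r is not a codeword (an error is present).
Step 3: locate the error. For a single error e at position i, S_ℓ = v_i·e·α_i^ℓ, so α_err = S_1/S_0.
  S_0^{−1} = 7^{−1} = 2 (mod 13), so α_err = 4·2 = 8 ≡ 8 = α_5. Error position i = 5.
  Consistency check: S_2/S_1 = 6·10 = 60 ≡ 8 = α_err ✓ (single-error assumption holds).
Step 4: error magnitude e = S_0/v_5 = S_0·∏_{j≠5}(α_5 − α_j) = 7·10 = 70 ≡ 5 (mod 13).
Step 5: correct position 5: c_5 = r_5 − e = 1 − 5 ≡ 9 (mod 13). Hence c = [0, 7, 12, 1, 9].
  Check: interpolating c through the α_i gives m(x) = 10 + 8·x (degree < 2) with m(α_i) = c_i for every i, so c is indeed a codeword.


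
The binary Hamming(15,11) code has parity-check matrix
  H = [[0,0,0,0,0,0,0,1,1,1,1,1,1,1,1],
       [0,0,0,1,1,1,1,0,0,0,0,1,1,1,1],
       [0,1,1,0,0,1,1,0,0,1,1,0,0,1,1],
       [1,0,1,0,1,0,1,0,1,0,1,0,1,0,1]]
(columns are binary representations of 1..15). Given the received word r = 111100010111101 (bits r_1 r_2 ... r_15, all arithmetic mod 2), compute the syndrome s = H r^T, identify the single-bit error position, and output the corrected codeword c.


s = (0, 0, 1, 1)^T, error position = 3, corrected codeword c = 110100010111101

Compute s = H r^T mod 2 one row at a time:
  s_1 = 1 + 0 + 1 + 1 + 1 + 1 + 0 + 1 = 6 ≡ 0 (mod 2).
  s_2 = 1 + 0 + 0 + 0 + 1 + 1 + 0 + 1 = 4 ≡ 0 (mod 2).
  s_3 = 1 + 1 + 0 + 0 + 1 + 1 + 0 + 1 = 5 ≡ 1 (mod 2).
  s_4 = 1 + 1 + 0 + 0 + 0 + 1 + 1 + 1 = 5 ≡ 1 (mod 2).
s = (0, 0, 1, 1)^T — this equals column 3 of H (binary 0011), so error is at position 3.
Correct: flip bit 3 of r = 111100010111101 to get c = 110100010111101.


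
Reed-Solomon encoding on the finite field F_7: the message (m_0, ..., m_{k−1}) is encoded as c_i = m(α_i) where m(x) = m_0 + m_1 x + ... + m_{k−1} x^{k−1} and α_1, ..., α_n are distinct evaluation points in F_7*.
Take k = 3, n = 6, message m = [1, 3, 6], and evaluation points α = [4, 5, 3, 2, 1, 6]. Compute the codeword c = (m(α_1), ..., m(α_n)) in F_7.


c = [4, 5, 1, 3, 3, 4]

Message polynomial: m(x) = 1 + 3·x + 6·x^2 (mod 7).
For each evaluation point α_i, compute m(α_i) mod 7:
  α_1 = 4: Horner steps 6 → 6 → 4, so m(4) = 4.
  α_2 = 5: Horner steps 6 → 5 → 5, so m(5) = 5.
  α_3 = 3: Horner steps 6 → 0 → 1, so m(3) = 1.
  α_4 = 2: Horner steps 6 → 1 → 3, so m(2) = 3.
  α_5 = 1: Horner steps 6 → 2 → 3, so m(1) = 3.
  α_6 = 6: Horner steps 6 → 4 → 4, so m(6) = 4.
Codeword c = [4, 5, 1, 3, 3, 4] ∈ F_7^6.


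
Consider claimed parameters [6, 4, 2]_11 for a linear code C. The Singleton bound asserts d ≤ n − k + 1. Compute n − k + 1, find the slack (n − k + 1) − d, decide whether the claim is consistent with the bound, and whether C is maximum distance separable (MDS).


Singleton RHS = n − k + 1 = 3, slack = 1, bound satisfied, not MDS.

Singleton bound: d ≤ n − k + 1.
Here n = 6, k = 4, so n − k + 1 = 3.
Given d = 2, check d ≤ 3: YES.
Slack = (n − k + 1) − d = 1.
The code is NOT MDS (slack = 1 > 0).
Description: the claimed parameters are [6, 4, 2]_11; such a code would be non-MDS.


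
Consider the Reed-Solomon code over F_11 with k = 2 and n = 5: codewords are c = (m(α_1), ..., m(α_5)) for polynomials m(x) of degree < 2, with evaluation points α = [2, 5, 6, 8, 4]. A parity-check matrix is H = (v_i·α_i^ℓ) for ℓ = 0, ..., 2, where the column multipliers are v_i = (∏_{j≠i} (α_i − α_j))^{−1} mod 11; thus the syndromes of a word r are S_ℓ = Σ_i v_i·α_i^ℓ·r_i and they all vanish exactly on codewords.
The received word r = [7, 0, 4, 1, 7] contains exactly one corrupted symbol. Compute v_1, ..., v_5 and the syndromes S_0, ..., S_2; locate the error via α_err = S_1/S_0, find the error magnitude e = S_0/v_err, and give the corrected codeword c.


S = (8, 5, 10), error at position 1, error magnitude e = 8, c = [10, 0, 4, 1, 7].

Step 1: column multipliers v_i = (∏_{j≠i}(α_i − α_j))^{−1} mod 11.
  i = 1 (α = 2): (2−5)(2−6)(2−8)(2−4) = (−3)·(−4)·(−6)·(−2) = 144 ≡ 1, so v_1 = 1^{−1} = 1 (mod 11).
  i = 2 (α = 5): (5−2)(5−6)(5−8)(5−4) = 3·(−1)·(−3)·1 = 9 ≡ 9, so v_2 = 9^{−1} = 5 (mod 11).
  i = 3 (α = 6): (6−2)(6−5)(6−8)(6−4) = 4·1·(−2)·2 = −16 ≡ 6, so v_3 = 6^{−1} = 2 (mod 11).
  i = 4 (α = 8): (8−2)(8−5)(8−6)(8−4) = 6·3·2·4 = 144 ≡ 1, so v_4 = 1^{−1} = 1 (mod 11).
  i = 5 (α = 4): (4−2)(4−5)(4−6)(4−8) = 2·(−1)·(−2)·(−4) = −16 ≡ 6, so v_5 = 6^{−1} = 2 (mod 11).
  v = [1, 5, 2, 1, 2].
Step 2: syndromes of r = [7, 0, 4, 1, 7] (all sums mod 11).
  S_0 = Σ v_i r_i = 1·7 + 5·0 + 2·4 + 1·1 + 2·7 = 30 ≡ 8.
  S_1 = Σ v_i α_i r_i = 1·2·7 + 5·5·0 + 2·6·4 + 1·8·1 + 2·4·7 = 126 ≡ 5.
  α_i^2 mod 11 = [4, 3, 3, 9, 5].
  S_2 = Σ v_i α_i^2 r_i = 1·4·7 + 5·3·0 + 2·3·4 + 1·9·1 + 2·5·7 = 131 ≡ 10.
  S = (8, 5, 10) ≠ 0, so r is not a codeword (an error is present).
Step 3: locate the error. For a single error e at position i, S_ℓ = v_i·e·α_i^ℓ, so α_err = S_1/S_0.
  S_0^{−1} = 8^{−1} = 7 (mod 11), so α_err = 5·7 = 35 ≡ 2 = α_1. Error position i = 1.
  Consistency check: S_2/S_1 = 10·9 = 90 ≡ 2 = α_err ✓ (single-error assumption holds).
Step 4: error magnitude e = S_0/v_1 = S_0·∏_{j≠1}(α_1 − α_j) = 8·1 = 8 ≡ 8 (mod 11).
Step 5: correct position 1: c_1 = r_1 − e = 7 − 8 ≡ 10 (mod 11). Hence c = [10, 0, 4, 1, 7].
  Check: interpolating c through the α_i gives m(x) = 2 + 4·x (degree < 2) with m(α_i) = c_i for every i, so c is indeed a codeword.


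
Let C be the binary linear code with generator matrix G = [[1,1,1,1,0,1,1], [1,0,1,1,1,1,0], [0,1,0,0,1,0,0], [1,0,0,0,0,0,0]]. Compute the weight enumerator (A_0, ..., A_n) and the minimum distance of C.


Weight distribution: A_0 = 1, A_1 = 2, A_2 = 2, A_3 = 2, A_4 = 3, A_5 = 4, A_6 = 2. Minimum distance d = 1.

Enumerate all 2^4 = 16 messages m ∈ F_2^4.
For each, compute codeword c = mG in F_2^7, then tally its weight.
  m = 0000 → c = 0000000, weight = 0.
  m = 1000 → c = 1111011, weight = 6.
  m = 0100 → c = 1011110, weight = 5.
  m = 1100 → c = 0100101, weight = 3.
  m = 0010 → c = 0100100, weight = 2.
  m = 1010 → c = 1011111, weight = 6.
  m = 0110 → c = 1111010, weight = 5.
  m = 1110 → c = 0000001, weight = 1.
  m = 0001 → c = 1000000, weight = 1.
  m = 1001 → c = 0111011, weight = 5.
  m = 0101 → c = 0011110, weight = 4.
  m = 1101 → c = 1100101, weight = 4.
  m = 0011 → c = 1100100, weight = 3.
  m = 1011 → c = 0011111, weight = 5.
  m = 0111 → c = 0111010, weight = 4.
  m = 1111 → c = 1000001, weight = 2.
Tally weights:
  weight 0: 1 codewords.
  weight 1: 2 codewords.
  weight 2: 2 codewords.
  weight 3: 2 codewords.
  weight 4: 3 codewords.
  weight 5: 4 codewords.
  weight 6: 2 codewords.
Minimum distance d = smallest w > 0 with A_w > 0 = 1.
Sanity: Σ A_w = 16 = 2^4 = 16 ✓.


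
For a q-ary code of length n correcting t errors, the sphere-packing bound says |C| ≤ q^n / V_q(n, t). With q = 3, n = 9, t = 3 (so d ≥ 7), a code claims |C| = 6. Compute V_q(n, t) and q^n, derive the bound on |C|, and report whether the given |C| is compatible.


V_q(n, t) = 835, q^n = 19683, Hamming bound = 23, |C| = 6 ≤ bound (satisfied).

Step 1: Compute V_q(n, t) = Σ_{j=0}^3 C(n, j) (q−1)^j.
  j = 0: C(9,0)·(2)^0 = 1·1 = 1.
  j = 1: C(9,1)·(2)^1 = 9·2 = 18.
  j = 2: C(9,2)·(2)^2 = 36·4 = 144.
  j = 3: C(9,3)·(2)^3 = 84·8 = 672.
  V_q(n, t) = 1 + 18 + 144 + 672 = 835.
Step 2: q^n = 3^9 = 19683.
Step 3: Hamming bound ⌊q^n / V_q(n,t)⌋ = ⌊19683/835⌋ = 23.
Step 4: Compare |C| = 6 to 23: satisfied.
The claimed |C| lies below the Hamming bound.


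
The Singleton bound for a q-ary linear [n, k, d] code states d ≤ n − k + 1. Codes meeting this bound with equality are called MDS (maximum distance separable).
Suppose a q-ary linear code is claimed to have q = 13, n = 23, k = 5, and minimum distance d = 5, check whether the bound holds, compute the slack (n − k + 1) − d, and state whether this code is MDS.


Singleton RHS = n − k + 1 = 19, slack = 14, bound satisfied, not MDS.

Singleton bound: d ≤ n − k + 1.
Here n = 23, k = 5, so n − k + 1 = 19.
Given d = 5, check d ≤ 19: YES.
Slack = (n − k + 1) − d = 14.
The code is NOT MDS (slack = 14 > 0).
Description: the claimed parameters are [23, 5, 5]_13; such a code would be non-MDS.


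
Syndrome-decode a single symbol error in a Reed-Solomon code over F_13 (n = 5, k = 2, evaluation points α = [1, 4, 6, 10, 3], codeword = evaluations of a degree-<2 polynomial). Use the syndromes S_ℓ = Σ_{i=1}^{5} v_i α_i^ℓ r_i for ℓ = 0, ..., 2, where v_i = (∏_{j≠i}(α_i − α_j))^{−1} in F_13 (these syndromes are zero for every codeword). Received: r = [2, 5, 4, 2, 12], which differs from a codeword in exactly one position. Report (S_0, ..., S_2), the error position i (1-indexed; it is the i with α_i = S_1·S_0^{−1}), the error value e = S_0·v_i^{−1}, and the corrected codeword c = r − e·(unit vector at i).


S = (8, 8, 8), error at position 1, error magnitude e = 2, c = [0, 5, 4, 2, 12].

Step 1: column multipliers v_i = (∏_{j≠i}(α_i − α_j))^{−1} mod 13.
  i = 1 (α = 1): (1−4)(1−6)(1−10)(1−3) = (−3)·(−5)·(−9)·(−2) = 270 ≡ 10, so v_1 = 10^{−1} = 4 (mod 13).
  i = 2 (α = 4): (4−1)(4−6)(4−10)(4−3) = 3·(−2)·(−6)·1 = 36 ≡ 10, so v_2 = 10^{−1} = 4 (mod 13).
  i = 3 (α = 6): (6−1)(6−4)(6−10)(6−3) = 5·2·(−4)·3 = −120 ≡ 10, so v_3 = 10^{−1} = 4 (mod 13).
  i = 4 (α = 10): (10−1)(10−4)(10−6)(10−3) = 9·6·4·7 = 1512 ≡ 4, so v_4 = 4^{−1} = 10 (mod 13).
  i = 5 (α = 3): (3−1)(3−4)(3−6)(3−10) = 2·(−1)·(−3)·(−7) = −42 ≡ 10, so v_5 = 10^{−1} = 4 (mod 13).
  v = [4, 4, 4, 10, 4].
Step 2: syndromes of r = [2, 5, 4, 2, 12] (all sums mod 13).
  S_0 = Σ v_i r_i = 4·2 + 4·5 + 4·4 + 10·2 + 4·12 = 112 ≡ 8.
  S_1 = Σ v_i α_i r_i = 4·1·2 + 4·4·5 + 4·6·4 + 10·10·2 + 4·3·12 = 528 ≡ 8.
  α_i^2 mod 13 = [1, 3, 10, 9, 9].
  S_2 = Σ v_i α_i^2 r_i = 4·1·2 + 4·3·5 + 4·10·4 + 10·9·2 + 4·9·12 = 840 ≡ 8.
  S = (8, 8, 8) ≠ 0, so r is not a codeword (an error is present).
Step 3: locate the error. For a single error e at position i, S_ℓ = v_i·e·α_i^ℓ, so α_err = S_1/S_0.
  S_0^{−1} = 8^{−1} = 5 (mod 13), so α_err = 8·5 = 40 ≡ 1 = α_1. Error position i = 1.
  Consistency check: S_2/S_1 = 8·5 = 40 ≡ 1 = α_err ✓ (single-error assumption holds).
Step 4: error magnitude e = S_0/v_1 = S_0·∏_{j≠1}(α_1 − α_j) = 8·10 = 80 ≡ 2 (mod 13).
Step 5: correct position 1: c_1 = r_1 − e = 2 − 2 ≡ 0 (mod 13). Hence c = [0, 5, 4, 2, 12].
  Check: interpolating c through the α_i gives m(x) = 7 + 6·x (degree < 2) with m(α_i) = c_i for every i, so c is indeed a codeword.


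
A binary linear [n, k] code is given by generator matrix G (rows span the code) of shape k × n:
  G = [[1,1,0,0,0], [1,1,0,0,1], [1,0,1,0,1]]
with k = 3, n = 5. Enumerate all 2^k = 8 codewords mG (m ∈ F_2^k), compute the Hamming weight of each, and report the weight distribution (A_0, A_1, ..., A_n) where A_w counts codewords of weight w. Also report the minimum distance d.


Weight distribution: A_0 = 1, A_1 = 1, A_2 = 3, A_3 = 3. Minimum distance d = 1.

Enumerate all 2^3 = 8 messages m ∈ F_2^3.
For each, compute codeword c = mG in F_2^5, then tally its weight.
  m = 000 → c = 00000, weight = 0.
  m = 100 → c = 11000, weight = 2.
  m = 010 → c = 11001, weight = 3.
  m = 110 → c = 00001, weight = 1.
  m = 001 → c = 10101, weight = 3.
  m = 101 → c = 01101, weight = 3.
  m = 011 → c = 01100, weight = 2.
  m = 111 → c = 10100, weight = 2.
Tally weights:
  weight 0: 1 codewords.
  weight 1: 1 codewords.
  weight 2: 3 codewords.
  weight 3: 3 codewords.
Minimum distance d = smallest w > 0 with A_w > 0 = 1.
Sanity: Σ A_w = 8 = 2^3 = 8 ✓.


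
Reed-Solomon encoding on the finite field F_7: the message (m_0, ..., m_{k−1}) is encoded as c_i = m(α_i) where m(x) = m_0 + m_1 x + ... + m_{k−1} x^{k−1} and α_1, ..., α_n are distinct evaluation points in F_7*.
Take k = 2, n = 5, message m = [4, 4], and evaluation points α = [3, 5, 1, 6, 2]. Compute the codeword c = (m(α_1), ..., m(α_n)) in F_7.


c = [2, 3, 1, 0, 5]

Message polynomial: m(x) = 4 + 4·x (mod 7).
For each evaluation point α_i, compute m(α_i) mod 7:
  α_1 = 3: Horner steps 4 → 2, so m(3) = 2.
  α_2 = 5: Horner steps 4 → 3, so m(5) = 3.
  α_3 = 1: Horner steps 4 → 1, so m(1) = 1.
  α_4 = 6: Horner steps 4 → 0, so m(6) = 0.
  α_5 = 2: Horner steps 4 → 5, so m(2) = 5.
Codeword c = [2, 3, 1, 0, 5] ∈ F_7^5.


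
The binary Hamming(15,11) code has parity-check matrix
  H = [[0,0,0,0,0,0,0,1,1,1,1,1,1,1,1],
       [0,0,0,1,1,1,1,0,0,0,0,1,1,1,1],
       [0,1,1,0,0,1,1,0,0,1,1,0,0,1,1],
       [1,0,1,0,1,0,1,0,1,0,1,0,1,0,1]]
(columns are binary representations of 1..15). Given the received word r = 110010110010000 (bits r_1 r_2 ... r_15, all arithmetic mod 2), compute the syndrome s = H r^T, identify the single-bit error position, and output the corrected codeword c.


s = (0, 0, 1, 0)^T, error position = 2, corrected codeword c = 100010110010000

Compute s = H r^T mod 2 one row at a time:
  s_1 = 1 + 0 + 0 + 1 + 0 + 0 + 0 + 0 = 2 ≡ 0 (mod 2).
  s_2 = 0 + 1 + 0 + 1 + 0 + 0 + 0 + 0 = 2 ≡ 0 (mod 2).
  s_3 = 1 + 0 + 0 + 1 + 0 + 1 + 0 + 0 = 3 ≡ 1 (mod 2).
  s_4 = 1 + 0 + 1 + 1 + 0 + 1 + 0 + 0 = 4 ≡ 0 (mod 2).
s = (0, 0, 1, 0)^T — this equals column 2 of H (binary 0010), so error is at position 2.
Correct: flip bit 2 of r = 110010110010000 to get c = 100010110010000.


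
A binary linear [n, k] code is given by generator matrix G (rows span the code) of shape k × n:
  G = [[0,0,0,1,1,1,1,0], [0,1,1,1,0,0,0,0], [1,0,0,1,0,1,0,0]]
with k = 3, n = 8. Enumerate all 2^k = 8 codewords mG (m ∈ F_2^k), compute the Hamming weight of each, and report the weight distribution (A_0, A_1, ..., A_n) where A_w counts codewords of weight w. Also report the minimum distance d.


Weight distribution: A_0 = 1, A_3 = 3, A_4 = 2, A_5 = 1, A_6 = 1. Minimum distance d = 3.

Enumerate all 2^3 = 8 messages m ∈ F_2^3.
For each, compute codeword c = mG in F_2^8, then tally its weight.
  m = 000 → c = 00000000, weight = 0.
  m = 100 → c = 00011110, weight = 4.
  m = 010 → c = 01110000, weight = 3.
  m = 110 → c = 01101110, weight = 5.
  m = 001 → c = 10010100, weight = 3.
  m = 101 → c = 10001010, weight = 3.
  m = 011 → c = 11100100, weight = 4.
  m = 111 → c = 11111010, weight = 6.
Tally weights:
  weight 0: 1 codewords.
  weight 3: 3 codewords.
  weight 4: 2 codewords.
  weight 5: 1 codewords.
  weight 6: 1 codewords.
Minimum distance d = smallest w > 0 with A_w > 0 = 3.
Sanity: Σ A_w = 8 = 2^3 = 8 ✓.


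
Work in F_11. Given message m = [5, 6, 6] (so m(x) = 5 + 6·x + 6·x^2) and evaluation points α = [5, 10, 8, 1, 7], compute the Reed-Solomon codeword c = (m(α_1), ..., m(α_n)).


c = [9, 5, 8, 6, 0]

Message polynomial: m(x) = 5 + 6·x + 6·x^2 (mod 11).
For each evaluation point α_i, compute m(α_i) mod 11:
  α_1 = 5: Horner steps 6 → 3 → 9, so m(5) = 9.
  α_2 = 10: Horner steps 6 → 0 → 5, so m(10) = 5.
  α_3 = 8: Horner steps 6 → 10 → 8, so m(8) = 8.
  α_4 = 1: Horner steps 6 → 1 → 6, so m(1) = 6.
  α_5 = 7: Horner steps 6 → 4 → 0, so m(7) = 0.
Codeword c = [9, 5, 8, 6, 0] ∈ F_11^5.


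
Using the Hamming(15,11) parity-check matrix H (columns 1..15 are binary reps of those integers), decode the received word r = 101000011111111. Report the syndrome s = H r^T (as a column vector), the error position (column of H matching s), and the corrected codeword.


s = (0, 0, 1, 0)^T, error position = 2, corrected codeword c = 111000011111111

Compute s = H r^T mod 2 one row at a time:
  s_1 = 1 + 1 + 1 + 1 + 1 + 1 + 1 + 1 = 8 ≡ 0 (mod 2).
  s_2 = 0 + 0 + 0 + 0 + 1 + 1 + 1 + 1 = 4 ≡ 0 (mod 2).
  s_3 = 0 + 1 + 0 + 0 + 1 + 1 + 1 + 1 = 5 ≡ 1 (mod 2).
  s_4 = 1 + 1 + 0 + 0 + 1 + 1 + 1 + 1 = 6 ≡ 0 (mod 2).
s = (0, 0, 1, 0)^T — this equals column 2 of H (binary 0010), so error is at position 2.
Correct: flip bit 2 of r = 101000011111111 to get c = 111000011111111.


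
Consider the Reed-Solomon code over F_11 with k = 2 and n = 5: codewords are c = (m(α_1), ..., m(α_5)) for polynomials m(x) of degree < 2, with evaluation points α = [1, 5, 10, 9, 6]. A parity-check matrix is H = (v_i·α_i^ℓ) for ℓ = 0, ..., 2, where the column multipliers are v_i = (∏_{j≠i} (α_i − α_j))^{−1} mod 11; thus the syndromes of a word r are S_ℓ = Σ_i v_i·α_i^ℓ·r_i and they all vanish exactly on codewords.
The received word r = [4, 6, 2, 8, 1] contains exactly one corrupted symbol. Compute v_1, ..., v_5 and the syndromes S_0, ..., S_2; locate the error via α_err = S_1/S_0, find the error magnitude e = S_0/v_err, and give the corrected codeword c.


S = (8, 3, 8), error at position 3, error magnitude e = 10, c = [4, 6, 3, 8, 1].

Step 1: column multipliers v_i = (∏_{j≠i}(α_i − α_j))^{−1} mod 11.
  i = 1 (α = 1): (1−5)(1−10)(1−9)(1−6) = (−4)·(−9)·(−8)·(−5) = 1440 ≡ 10, so v_1 = 10^{−1} = 10 (mod 11).
  i = 2 (α = 5): (5−1)(5−10)(5−9)(5−6) = 4·(−5)·(−4)·(−1) = −80 ≡ 8, so v_2 = 8^{−1} = 7 (mod 11).
  i = 3 (α = 10): (10−1)(10−5)(10−9)(10−6) = 9·5·1·4 = 180 ≡ 4, so v_3 = 4^{−1} = 3 (mod 11).
  i = 4 (α = 9): (9−1)(9−5)(9−10)(9−6) = 8·4·(−1)·3 = −96 ≡ 3, so v_4 = 3^{−1} = 4 (mod 11).
  i = 5 (α = 6): (6−1)(6−5)(6−10)(6−9) = 5·1·(−4)·(−3) = 60 ≡ 5, so v_5 = 5^{−1} = 9 (mod 11).
  v = [10, 7, 3, 4, 9].
Step 2: syndromes of r = [4, 6, 2, 8, 1] (all sums mod 11).
  S_0 = Σ v_i r_i = 10·4 + 7·6 + 3·2 + 4·8 + 9·1 = 129 ≡ 8.
  S_1 = Σ v_i α_i r_i = 10·1·4 + 7·5·6 + 3·10·2 + 4·9·8 + 9·6·1 = 652 ≡ 3.
  α_i^2 mod 11 = [1, 3, 1, 4, 3].
  S_2 = Σ v_i α_i^2 r_i = 10·1·4 + 7·3·6 + 3·1·2 + 4·4·8 + 9·3·1 = 327 ≡ 8.
  S = (8, 3, 8) ≠ 0, so r is not a codeword (an error is present).
Step 3: locate the error. For a single error e at position i, S_ℓ = v_i·e·α_i^ℓ, so α_err = S_1/S_0.
  S_0^{−1} = 8^{−1} = 7 (mod 11), so α_err = 3·7 = 21 ≡ 10 = α_3. Error position i = 3.
  Consistency check: S_2/S_1 = 8·4 = 32 ≡ 10 = α_err ✓ (single-error assumption holds).
Step 4: error magnitude e = S_0/v_3 = S_0·∏_{j≠3}(α_3 − α_j) = 8·4 = 32 ≡ 10 (mod 11).
Step 5: correct position 3: c_3 = r_3 − e = 2 − 10 ≡ 3 (mod 11). Hence c = [4, 6, 3, 8, 1].
  Check: interpolating c through the α_i gives m(x) = 9 + 6·x (degree < 2) with m(α_i) = c_i for every i, so c is indeed a codeword.


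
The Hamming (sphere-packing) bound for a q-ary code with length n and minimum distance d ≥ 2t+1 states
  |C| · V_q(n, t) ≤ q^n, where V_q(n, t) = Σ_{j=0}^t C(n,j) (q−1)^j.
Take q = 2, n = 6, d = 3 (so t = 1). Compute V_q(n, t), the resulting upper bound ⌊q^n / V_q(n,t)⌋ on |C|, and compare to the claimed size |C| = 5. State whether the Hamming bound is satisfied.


V_q(n, t) = 7, q^n = 64, Hamming bound = 9, |C| = 5 ≤ bound (satisfied).

Step 1: Compute V_q(n, t) = Σ_{j=0}^1 C(n, j) (q−1)^j.
  j = 0: C(6,0)·(1)^0 = 1·1 = 1.
  j = 1: C(6,1)·(1)^1 = 6·1 = 6.
  V_q(n, t) = 1 + 6 = 7.
Step 2: q^n = 2^6 = 64.
Step 3: Hamming bound ⌊q^n / V_q(n,t)⌋ = ⌊64/7⌋ = 9.
Step 4: Compare |C| = 5 to 9: satisfied.
The claimed |C| lies below the Hamming bound.


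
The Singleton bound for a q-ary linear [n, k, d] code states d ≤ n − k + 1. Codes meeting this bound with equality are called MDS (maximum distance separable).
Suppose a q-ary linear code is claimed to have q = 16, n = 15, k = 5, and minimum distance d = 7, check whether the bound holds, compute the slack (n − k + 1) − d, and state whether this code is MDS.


Singleton RHS = n − k + 1 = 11, slack = 4, bound satisfied, not MDS.

Singleton bound: d ≤ n − k + 1.
Here n = 15, k = 5, so n − k + 1 = 11.
Given d = 7, check d ≤ 11: YES.
Slack = (n − k + 1) − d = 4.
The code is NOT MDS (slack = 4 > 0).
Description: the claimed parameters are [15, 5, 7]_16; such a code would be non-MDS.


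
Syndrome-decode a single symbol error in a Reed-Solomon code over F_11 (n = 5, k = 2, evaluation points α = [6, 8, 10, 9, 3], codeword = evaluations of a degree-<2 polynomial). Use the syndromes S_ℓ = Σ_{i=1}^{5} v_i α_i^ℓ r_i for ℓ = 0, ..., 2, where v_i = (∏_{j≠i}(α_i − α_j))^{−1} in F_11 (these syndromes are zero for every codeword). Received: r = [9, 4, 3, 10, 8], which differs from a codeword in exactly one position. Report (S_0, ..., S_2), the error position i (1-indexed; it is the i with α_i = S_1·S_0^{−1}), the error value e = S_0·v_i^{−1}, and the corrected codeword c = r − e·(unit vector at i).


S = (1, 8, 9), error at position 2, error magnitude e = 9, c = [9, 6, 3, 10, 8].

Step 1: column multipliers v_i = (∏_{j≠i}(α_i − α_j))^{−1} mod 11.
  i = 1 (α = 6): (6−8)(6−10)(6−9)(6−3) = (−2)·(−4)·(−3)·3 = −72 ≡ 5, so v_1 = 5^{−1} = 9 (mod 11).
  i = 2 (α = 8): (8−6)(8−10)(8−9)(8−3) = 2·(−2)·(−1)·5 = 20 ≡ 9, so v_2 = 9^{−1} = 5 (mod 11).
  i = 3 (α = 10): (10−6)(10−8)(10−9)(10−3) = 4·2·1·7 = 56 ≡ 1, so v_3 = 1^{−1} = 1 (mod 11).
  i = 4 (α = 9): (9−6)(9−8)(9−10)(9−3) = 3·1·(−1)·6 = −18 ≡ 4, so v_4 = 4^{−1} = 3 (mod 11).
  i = 5 (α = 3): (3−6)(3−8)(3−10)(3−9) = (−3)·(−5)·(−7)·(−6) = 630 ≡ 3, so v_5 = 3^{−1} = 4 (mod 11).
  v = [9, 5, 1, 3, 4].
Step 2: syndromes of r = [9, 4, 3, 10, 8] (all sums mod 11).
  S_0 = Σ v_i r_i = 9·9 + 5·4 + 1·3 + 3·10 + 4·8 = 166 ≡ 1.
  S_1 = Σ v_i α_i r_i = 9·6·9 + 5·8·4 + 1·10·3 + 3·9·10 + 4·3·8 = 1042 ≡ 8.
  α_i^2 mod 11 = [3, 9, 1, 4, 9].
  S_2 = Σ v_i α_i^2 r_i = 9·3·9 + 5·9·4 + 1·1·3 + 3·4·10 + 4·9·8 = 834 ≡ 9.
  S = (1, 8, 9) ≠ 0, so r is not a codeword (an error is present).
Step 3: locate the error. For a single error e at position i, S_ℓ = v_i·e·α_i^ℓ, so α_err = S_1/S_0.
  S_0^{−1} = 1^{−1} = 1 (mod 11), so α_err = 8·1 = 8 ≡ 8 = α_2. Error position i = 2.
  Consistency check: S_2/S_1 = 9·7 = 63 ≡ 8 = α_err ✓ (single-error assumption holds).
Step 4: error magnitude e = S_0/v_2 = S_0·∏_{j≠2}(α_2 − α_j) = 1·9 = 9 ≡ 9 (mod 11).
Step 5: correct position 2: c_2 = r_2 − e = 4 − 9 ≡ 6 (mod 11). Hence c = [9, 6, 3, 10, 8].
  Check: interpolating c through the α_i gives m(x) = 7 + 4·x (degree < 2) with m(α_i) = c_i for every i, so c is indeed a codeword.


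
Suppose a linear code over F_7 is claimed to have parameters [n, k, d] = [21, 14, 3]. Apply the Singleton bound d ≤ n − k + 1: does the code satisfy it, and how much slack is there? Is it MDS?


Singleton RHS = n − k + 1 = 8, slack = 5, bound satisfied, not MDS.

Singleton bound: d ≤ n − k + 1.
Here n = 21, k = 14, so n − k + 1 = 8.
Given d = 3, check d ≤ 8: YES.
Slack = (n − k + 1) − d = 5.
The code is NOT MDS (slack = 5 > 0).
Description: the claimed parameters are [21, 14, 3]_7; such a code would be non-MDS.


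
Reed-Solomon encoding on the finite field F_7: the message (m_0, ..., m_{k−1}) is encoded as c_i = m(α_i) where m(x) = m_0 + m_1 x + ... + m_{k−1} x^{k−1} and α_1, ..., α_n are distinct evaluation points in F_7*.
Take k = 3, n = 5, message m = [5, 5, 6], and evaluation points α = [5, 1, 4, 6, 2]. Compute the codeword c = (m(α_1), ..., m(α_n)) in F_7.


c = [5, 2, 2, 6, 4]

Message polynomial: m(x) = 5 + 5·x + 6·x^2 (mod 7).
For each evaluation point α_i, compute m(α_i) mod 7:
  α_1 = 5: Horner steps 6 → 0 → 5, so m(5) = 5.
  α_2 = 1: Horner steps 6 → 4 → 2, so m(1) = 2.
  α_3 = 4: Horner steps 6 → 1 → 2, so m(4) = 2.
  α_4 = 6: Horner steps 6 → 6 → 6, so m(6) = 6.
  α_5 = 2: Horner steps 6 → 3 → 4, so m(2) = 4.
Codeword c = [5, 2, 2, 6, 4] ∈ F_7^5.


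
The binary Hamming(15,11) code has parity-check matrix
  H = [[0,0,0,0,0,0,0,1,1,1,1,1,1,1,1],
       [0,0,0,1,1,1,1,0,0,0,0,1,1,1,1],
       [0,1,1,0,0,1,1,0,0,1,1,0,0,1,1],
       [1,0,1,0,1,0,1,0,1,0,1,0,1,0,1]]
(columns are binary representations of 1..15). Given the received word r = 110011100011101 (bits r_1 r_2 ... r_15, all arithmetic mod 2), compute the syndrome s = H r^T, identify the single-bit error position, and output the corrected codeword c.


s = (0, 0, 1, 0)^T, error position = 2, corrected codeword c = 100011100011101

Compute s = H r^T mod 2 one row at a time:
  s_1 = 0 + 0 + 0 + 1 + 1 + 1 + 0 + 1 = 4 ≡ 0 (mod 2).
  s_2 = 0 + 1 + 1 + 1 + 1 + 1 + 0 + 1 = 6 ≡ 0 (mod 2).
  s_3 = 1 + 0 + 1 + 1 + 0 + 1 + 0 + 1 = 5 ≡ 1 (mod 2).
  s_4 = 1 + 0 + 1 + 1 + 0 + 1 + 1 + 1 = 6 ≡ 0 (mod 2).
s = (0, 0, 1, 0)^T — this equals column 2 of H (binary 0010), so error is at position 2.
Correct: flip bit 2 of r = 110011100011101 to get c = 100011100011101.


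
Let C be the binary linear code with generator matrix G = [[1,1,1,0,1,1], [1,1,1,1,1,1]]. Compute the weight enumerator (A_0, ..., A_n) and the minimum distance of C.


Weight distribution: A_0 = 1, A_1 = 1, A_5 = 1, A_6 = 1. Minimum distance d = 1.

Enumerate all 2^2 = 4 messages m ∈ F_2^2.
For each, compute codeword c = mG in F_2^6, then tally its weight.
  m = 00 → c = 000000, weight = 0.
  m = 10 → c = 111011, weight = 5.
  m = 01 → c = 111111, weight = 6.
  m = 11 → c = 000100, weight = 1.
Tally weights:
  weight 0: 1 codewords.
  weight 1: 1 codewords.
  weight 5: 1 codewords.
  weight 6: 1 codewords.
Minimum distance d = smallest w > 0 with A_w > 0 = 1.
Sanity: Σ A_w = 4 = 2^2 = 4 ✓.


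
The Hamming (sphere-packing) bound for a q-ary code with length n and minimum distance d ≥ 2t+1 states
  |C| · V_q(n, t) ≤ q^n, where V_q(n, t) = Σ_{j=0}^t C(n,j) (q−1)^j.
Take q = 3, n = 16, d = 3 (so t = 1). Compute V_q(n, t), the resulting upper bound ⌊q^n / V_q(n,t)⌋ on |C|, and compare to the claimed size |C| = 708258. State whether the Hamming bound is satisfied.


V_q(n, t) = 33, q^n = 43046721, Hamming bound = 1304446, |C| = 708258 ≤ bound (satisfied).

Step 1: Compute V_q(n, t) = Σ_{j=0}^1 C(n, j) (q−1)^j.
  j = 0: C(16,0)·(2)^0 = 1·1 = 1.
  j = 1: C(16,1)·(2)^1 = 16·2 = 32.
  V_q(n, t) = 1 + 32 = 33.
Step 2: q^n = 3^16 = 43046721.
Step 3: Hamming bound ⌊q^n / V_q(n,t)⌋ = ⌊43046721/33⌋ = 1304446.
Step 4: Compare |C| = 708258 to 1304446: satisfied.
The claimed |C| lies below the Hamming bound.


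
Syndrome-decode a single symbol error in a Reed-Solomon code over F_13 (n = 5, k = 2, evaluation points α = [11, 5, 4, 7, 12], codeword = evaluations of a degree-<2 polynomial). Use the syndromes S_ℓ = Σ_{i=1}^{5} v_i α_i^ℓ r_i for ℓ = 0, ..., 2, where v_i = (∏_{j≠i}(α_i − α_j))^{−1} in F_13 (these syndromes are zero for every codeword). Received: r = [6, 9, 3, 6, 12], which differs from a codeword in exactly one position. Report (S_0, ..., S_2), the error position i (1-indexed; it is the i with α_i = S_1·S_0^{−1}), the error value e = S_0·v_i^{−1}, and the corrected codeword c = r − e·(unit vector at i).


S = (8, 4, 2), error at position 4, error magnitude e = 11, c = [6, 9, 3, 8, 12].

Step 1: column multipliers v_i = (∏_{j≠i}(α_i − α_j))^{−1} mod 13.
  i = 1 (α = 11): (11−5)(11−4)(11−7)(11−12) = 6·7·4·(−1) = −168 ≡ 1, so v_1 = 1^{−1} = 1 (mod 13).
  i = 2 (α = 5): (5−11)(5−4)(5−7)(5−12) = (−6)·1·(−2)·(−7) = −84 ≡ 7, so v_2 = 7^{−1} = 2 (mod 13).
  i = 3 (α = 4): (4−11)(4−5)(4−7)(4−12) = (−7)·(−1)·(−3)·(−8) = 168 ≡ 12, so v_3 = 12^{−1} = 12 (mod 13).
  i = 4 (α = 7): (7−11)(7−5)(7−4)(7−12) = (−4)·2·3·(−5) = 120 ≡ 3, so v_4 = 3^{−1} = 9 (mod 13).
  i = 5 (α = 12): (12−11)(12−5)(12−4)(12−7) = 1·7·8·5 = 280 ≡ 7, so v_5 = 7^{−1} = 2 (mod 13).
  v = [1, 2, 12, 9, 2].
Step 2: syndromes of r = [6, 9, 3, 6, 12] (all sums mod 13).
  S_0 = Σ v_i r_i = 1·6 + 2·9 + 12·3 + 9·6 + 2·12 = 138 ≡ 8.
  S_1 = Σ v_i α_i r_i = 1·11·6 + 2·5·9 + 12·4·3 + 9·7·6 + 2·12·12 = 966 ≡ 4.
  α_i^2 mod 13 = [4, 12, 3, 10, 1].
  S_2 = Σ v_i α_i^2 r_i = 1·4·6 + 2·12·9 + 12·3·3 + 9·10·6 + 2·1·12 = 912 ≡ 2.
  S = (8, 4, 2) ≠ 0, so r is not a codeword (an error is present).
Step 3: locate the error. For a single error e at position i, S_ℓ = v_i·e·α_i^ℓ, so α_err = S_1/S_0.
  S_0^{−1} = 8^{−1} = 5 (mod 13), so α_err = 4·5 = 20 ≡ 7 = α_4. Error position i = 4.
  Consistency check: S_2/S_1 = 2·10 = 20 ≡ 7 = α_err ✓ (single-error assumption holds).
Step 4: error magnitude e = S_0/v_4 = S_0·∏_{j≠4}(α_4 − α_j) = 8·3 = 24 ≡ 11 (mod 13).
Step 5: correct position 4: c_4 = r_4 − e = 6 − 11 ≡ 8 (mod 13). Hence c = [6, 9, 3, 8, 12].
  Check: interpolating c through the α_i gives m(x) = 5 + 6·x (degree < 2) with m(α_i) = c_i for every i, so c is indeed a codeword.


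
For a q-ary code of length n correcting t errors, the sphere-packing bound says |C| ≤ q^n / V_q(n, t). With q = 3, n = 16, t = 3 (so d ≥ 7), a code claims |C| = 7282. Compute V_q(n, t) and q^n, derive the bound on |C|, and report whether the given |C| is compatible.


V_q(n, t) = 4993, q^n = 43046721, Hamming bound = 8621, |C| = 7282 ≤ bound (satisfied).

Step 1: Compute V_q(n, t) = Σ_{j=0}^3 C(n, j) (q−1)^j.
  j = 0: C(16,0)·(2)^0 = 1·1 = 1.
  j = 1: C(16,1)·(2)^1 = 16·2 = 32.
  j = 2: C(16,2)·(2)^2 = 120·4 = 480.
  j = 3: C(16,3)·(2)^3 = 560·8 = 4480.
  V_q(n, t) = 1 + 32 + 480 + 4480 = 4993.
Step 2: q^n = 3^16 = 43046721.
Step 3: Hamming bound ⌊q^n / V_q(n,t)⌋ = ⌊43046721/4993⌋ = 8621.
Step 4: Compare |C| = 7282 to 8621: satisfied.
The claimed |C| lies below the Hamming bound.


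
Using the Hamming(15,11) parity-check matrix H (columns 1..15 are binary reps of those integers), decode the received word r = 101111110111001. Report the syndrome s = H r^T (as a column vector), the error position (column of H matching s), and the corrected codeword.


s = (1, 0, 0, 0)^T, error position = 8, corrected codeword c = 101111100111001

Compute s = H r^T mod 2 one row at a time:
  s_1 = 1 + 0 + 1 + 1 + 1 + 0 + 0 + 1 = 5 ≡ 1 (mod 2).
  s_2 = 1 + 1 + 1 + 1 + 1 + 0 + 0 + 1 = 6 ≡ 0 (mod 2).
  s_3 = 0 + 1 + 1 + 1 + 1 + 1 + 0 + 1 = 6 ≡ 0 (mod 2).
  s_4 = 1 + 1 + 1 + 1 + 0 + 1 + 0 + 1 = 6 ≡ 0 (mod 2).
s = (1, 0, 0, 0)^T — this equals column 8 of H (binary 1000), so error is at position 8.
Correct: flip bit 8 of r = 101111110111001 to get c = 101111100111001.


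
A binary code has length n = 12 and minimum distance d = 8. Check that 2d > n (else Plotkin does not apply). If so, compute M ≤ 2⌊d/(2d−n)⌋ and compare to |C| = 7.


Plotkin bound M ≤ 4; given |C| = 7 > bound (violated).

Check applicability: 2d = 16, n = 12.
2d − n = 4 > 0, so Plotkin applies.
Compute d/(2d−n) = 8/4 ≈ 2.0000.
⌊d/(2d−n)⌋ = 2.
Plotkin bound: M ≤ 2·2 = 4.
Given |C| = 7, check: VIOLATED.
This |C| is above the Plotkin bound, so no binary code with n = 12, d = 8 and 7 codewords exists.


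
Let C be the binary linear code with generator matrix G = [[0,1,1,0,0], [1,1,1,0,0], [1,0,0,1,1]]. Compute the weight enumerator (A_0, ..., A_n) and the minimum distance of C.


Weight distribution: A_0 = 1, A_1 = 1, A_2 = 2, A_3 = 2, A_4 = 1, A_5 = 1. Minimum distance d = 1.

Enumerate all 2^3 = 8 messages m ∈ F_2^3.
For each, compute codeword c = mG in F_2^5, then tally its weight.
  m = 000 → c = 00000, weight = 0.
  m = 100 → c = 01100, weight = 2.
  m = 010 → c = 11100, weight = 3.
  m = 110 → c = 10000, weight = 1.
  m = 001 → c = 10011, weight = 3.
  m = 101 → c = 11111, weight = 5.
  m = 011 → c = 01111, weight = 4.
  m = 111 → c = 00011, weight = 2.
Tally weights:
  weight 0: 1 codewords.
  weight 1: 1 codewords.
  weight 2: 2 codewords.
  weight 3: 2 codewords.
  weight 4: 1 codewords.
  weight 5: 1 codewords.
Minimum distance d = smallest w > 0 with A_w > 0 = 1.
Sanity: Σ A_w = 8 = 2^3 = 8 ✓.


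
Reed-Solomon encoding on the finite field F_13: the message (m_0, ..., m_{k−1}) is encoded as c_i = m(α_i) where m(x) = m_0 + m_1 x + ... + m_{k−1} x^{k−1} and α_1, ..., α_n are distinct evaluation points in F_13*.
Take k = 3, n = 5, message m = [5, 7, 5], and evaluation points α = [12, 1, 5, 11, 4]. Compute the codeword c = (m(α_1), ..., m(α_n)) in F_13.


c = [3, 4, 9, 11, 9]

Message polynomial: m(x) = 5 + 7·x + 5·x^2 (mod 13).
For each evaluation point α_i, compute m(α_i) mod 13:
  α_1 = 12: Horner steps 5 → 2 → 3, so m(12) = 3.
  α_2 = 1: Horner steps 5 → 12 → 4, so m(1) = 4.
  α_3 = 5: Horner steps 5 → 6 → 9, so m(5) = 9.
  α_4 = 11: Horner steps 5 → 10 → 11, so m(11) = 11.
  α_5 = 4: Horner steps 5 → 1 → 9, so m(4) = 9.
Codeword c = [3, 4, 9, 11, 9] ∈ F_13^5.


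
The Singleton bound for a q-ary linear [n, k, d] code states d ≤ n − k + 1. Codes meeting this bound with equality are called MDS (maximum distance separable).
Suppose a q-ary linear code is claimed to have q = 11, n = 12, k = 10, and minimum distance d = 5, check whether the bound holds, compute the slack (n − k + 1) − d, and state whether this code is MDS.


Singleton RHS = n − k + 1 = 3, slack = -2, bound violated (no such code; not MDS).

Singleton bound: d ≤ n − k + 1.
Here n = 12, k = 10, so n − k + 1 = 3.
Given d = 5, check d ≤ 3: NO.
Slack = (n − k + 1) − d = -2.
The slack is negative: d = 5 exceeds n − k + 1 = 3 by 2, so the Singleton bound is violated and no linear [12, 10, 5]_11 code can exist. In particular it is not MDS (MDS requires d = n − k + 1 exactly).
Description: the claimed parameters are [12, 10, 5]_11; such a code would be impossible (violates the Singleton bound).


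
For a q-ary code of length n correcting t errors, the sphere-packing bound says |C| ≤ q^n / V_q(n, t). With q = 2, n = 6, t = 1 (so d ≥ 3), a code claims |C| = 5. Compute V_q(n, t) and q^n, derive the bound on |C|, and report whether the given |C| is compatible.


V_q(n, t) = 7, q^n = 64, Hamming bound = 9, |C| = 5 ≤ bound (satisfied).

Step 1: Compute V_q(n, t) = Σ_{j=0}^1 C(n, j) (q−1)^j.
  j = 0: C(6,0)·(1)^0 = 1·1 = 1.
  j = 1: C(6,1)·(1)^1 = 6·1 = 6.
  V_q(n, t) = 1 + 6 = 7.
Step 2: q^n = 2^6 = 64.
Step 3: Hamming bound ⌊q^n / V_q(n,t)⌋ = ⌊64/7⌋ = 9.
Step 4: Compare |C| = 5 to 9: satisfied.
The claimed |C| lies below the Hamming bound.
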